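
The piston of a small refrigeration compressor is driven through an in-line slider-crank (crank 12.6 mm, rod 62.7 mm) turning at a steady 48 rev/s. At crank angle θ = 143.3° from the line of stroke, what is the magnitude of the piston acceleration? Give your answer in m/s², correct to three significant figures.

850

ω = 2π·48 = 301.6 rad/s
x(θ) = r cosθ + √(L² − r² sin²θ); with ω constant, a = ω²·d²x/dθ².
d²x/dθ² = −r cosθ − r²(cos2θ)/√u − r⁴ sin²2θ/(4u^{3/2}),  u = L² − r² sin²θ = 0.00387459 m².
Substituting r = 0.0126 m, L = 0.0627 m, θ = 143.3°: d²x/dθ² = +0.0093497 m.
a = ω²·d²x/dθ² = (301.6)²·(+0.0093497) = +850.43 m/s²;  |a| = 850.43 m/s².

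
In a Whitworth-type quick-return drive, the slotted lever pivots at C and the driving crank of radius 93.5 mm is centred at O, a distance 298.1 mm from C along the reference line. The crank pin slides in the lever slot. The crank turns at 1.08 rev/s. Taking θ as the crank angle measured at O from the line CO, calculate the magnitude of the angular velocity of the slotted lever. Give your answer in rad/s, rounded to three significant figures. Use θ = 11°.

1.61

ω = 6.786 rad/s (from 1.08 rev/s).
Crank pin A relative to C: A = (d + r cosθ, r sinθ); lever angle φ = atan2(r sinθ, d + r cosθ).
Differentiating tanφ: φ̇ = rω(d cosθ + r)/(d² + r² + 2dr cosθ).
d² + r² + 2dr cosθ = |CA|² = 0.152326 m²;  d cosθ + r = +0.38612 m.
|ω_lever| = |0.0935·6.786·+0.38612| / 0.152326 = 1.6083 rad/s.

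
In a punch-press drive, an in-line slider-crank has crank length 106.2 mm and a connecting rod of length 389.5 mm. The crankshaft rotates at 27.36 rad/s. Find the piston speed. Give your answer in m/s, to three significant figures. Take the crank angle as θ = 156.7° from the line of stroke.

ω = 27.36 rad/s
For an in-line slider-crank, x = r cosθ + √(L² − r² sin²θ), so v = −rω sinθ·[1 + r cosθ/√(L² − r² sin²θ)].
With r = 0.1062 m, L = 0.3895 m, θ = 156.7°: √(L² − r² sin²θ) = 0.38723 m.
v = −0.1062·27.36·0.39555·[1 + 0.1062·-0.91845/0.38723] = -0.85981 m/s.
|v| = 0.85981 m/s.

0.860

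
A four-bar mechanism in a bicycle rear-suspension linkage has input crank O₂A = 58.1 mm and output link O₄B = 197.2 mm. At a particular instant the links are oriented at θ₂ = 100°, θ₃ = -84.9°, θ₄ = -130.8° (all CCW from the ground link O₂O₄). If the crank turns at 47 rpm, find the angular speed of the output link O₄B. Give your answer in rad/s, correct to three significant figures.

0.172

ω₂ = 4.922 rad/s (from 47 rpm).
Differentiating the loop-closure r₂e^{iθ₂}+r₃e^{iθ₃}=r₁+r₄e^{iθ₄} gives r₂ω₂e^{iθ₂}+r₃ω₃e^{iθ₃}=r₄ω₄e^{iθ₄}.
Eliminating the other unknown: ω₄ = r₂ω₂ sin(θ₂−θ₃) / [r₄ sin(θ₄−θ₃)].
Numerator sine = -0.08542; denominator sine = -0.71813.
Result = 0.0581·4.922·(-0.08542) / (0.1972·(-0.71813)) = +0.17248 rad/s; magnitude 0.17248 rad/s.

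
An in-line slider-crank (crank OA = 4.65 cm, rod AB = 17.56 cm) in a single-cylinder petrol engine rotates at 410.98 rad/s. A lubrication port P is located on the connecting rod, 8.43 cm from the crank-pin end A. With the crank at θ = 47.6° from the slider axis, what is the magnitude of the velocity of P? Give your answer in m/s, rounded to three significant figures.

ω = 411 rad/s.  Crank-pin speed |V_A| = rω = 19.111 m/s, perpendicular to OA.
Rod angle: sinφ = −(r/L) sinθ ⇒ φ = -11.277°; ω_rod = −rω cosθ/√(L²−r²sin²θ) = -74.829 rad/s.
V_P = V_A + ω_rod × AP, with AP = 0.0843 m along the rod.
Components: V_Px = −rω sinθ − a·ω_rod·sinφ = -15.346 m/s;  V_Py = rω cosθ + a·ω_rod·cosφ = +6.7 m/s.
|V_P| = √(V_Px² + V_Py²) = 16.745 m/s.

16.7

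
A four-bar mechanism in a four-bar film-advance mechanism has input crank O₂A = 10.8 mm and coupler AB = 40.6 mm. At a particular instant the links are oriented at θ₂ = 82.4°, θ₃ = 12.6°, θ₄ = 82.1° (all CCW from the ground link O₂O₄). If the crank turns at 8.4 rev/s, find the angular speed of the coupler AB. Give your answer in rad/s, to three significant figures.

0.0785

ω₂ = 52.78 rad/s (from 8.4 rev/s).
Differentiating the loop-closure r₂e^{iθ₂}+r₃e^{iθ₃}=r₁+r₄e^{iθ₄} gives r₂ω₂e^{iθ₂}+r₃ω₃e^{iθ₃}=r₄ω₄e^{iθ₄}.
Eliminating the other unknown: ω₃ = r₂ω₂ sin(θ₄−θ₂) / [r₃ sin(θ₃−θ₄)].
Numerator sine = -0.00524; denominator sine = -0.93667.
Result = 0.0108·52.78·(-0.00524) / (0.0406·(-0.93667)) = +0.078481 rad/s; magnitude 0.078481 rad/s.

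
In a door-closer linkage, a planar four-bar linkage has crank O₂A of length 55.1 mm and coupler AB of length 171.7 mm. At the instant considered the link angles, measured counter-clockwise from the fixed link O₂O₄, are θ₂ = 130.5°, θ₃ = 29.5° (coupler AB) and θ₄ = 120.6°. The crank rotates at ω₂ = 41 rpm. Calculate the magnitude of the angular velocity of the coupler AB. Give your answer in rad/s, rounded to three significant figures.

ω₂ = 4.294 rad/s (from 41 rpm).
Differentiating the loop-closure r₂e^{iθ₂}+r₃e^{iθ₃}=r₁+r₄e^{iθ₄} gives r₂ω₂e^{iθ₂}+r₃ω₃e^{iθ₃}=r₄ω₄e^{iθ₄}.
Eliminating the other unknown: ω₃ = r₂ω₂ sin(θ₄−θ₂) / [r₃ sin(θ₃−θ₄)].
Numerator sine = -0.17193; denominator sine = -0.99982.
Result = 0.0551·4.294·(-0.17193) / (0.1717·(-0.99982)) = +0.23693 rad/s; magnitude 0.23693 rad/s.

0.237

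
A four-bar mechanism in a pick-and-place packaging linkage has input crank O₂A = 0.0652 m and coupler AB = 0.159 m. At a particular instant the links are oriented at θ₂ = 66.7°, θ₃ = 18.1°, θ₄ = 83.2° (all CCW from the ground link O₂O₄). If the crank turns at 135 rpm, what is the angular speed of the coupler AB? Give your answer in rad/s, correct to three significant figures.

ω₂ = 14.14 rad/s (from 135 rpm).
Differentiating the loop-closure r₂e^{iθ₂}+r₃e^{iθ₃}=r₁+r₄e^{iθ₄} gives r₂ω₂e^{iθ₂}+r₃ω₃e^{iθ₃}=r₄ω₄e^{iθ₄}.
Eliminating the other unknown: ω₃ = r₂ω₂ sin(θ₄−θ₂) / [r₃ sin(θ₃−θ₄)].
Numerator sine = +0.28402; denominator sine = -0.90704.
Result = 0.0652·14.14·(+0.28402) / (0.159·(-0.90704)) = -1.8152 rad/s; magnitude 1.8152 rad/s.

1.82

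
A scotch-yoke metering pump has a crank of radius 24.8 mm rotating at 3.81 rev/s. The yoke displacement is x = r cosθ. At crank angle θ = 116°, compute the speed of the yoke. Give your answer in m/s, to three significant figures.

ω = 23.94 rad/s (from 3.81 rev/s).
x = r cosθ ⇒ ẋ = −rω sinθ.
|v| = rω|sinθ| = 0.0248·23.94·|sin 116°| = 0.5336 m/s.

0.534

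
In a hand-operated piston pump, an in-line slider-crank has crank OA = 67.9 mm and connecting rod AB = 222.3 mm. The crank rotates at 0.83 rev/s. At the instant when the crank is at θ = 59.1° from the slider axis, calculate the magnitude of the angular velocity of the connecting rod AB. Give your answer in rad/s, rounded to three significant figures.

ω = 5.215 rad/s (converted from 0.83 rev/s).
The rod makes angle φ with the slider axis where L sinφ = r sinθ; differentiating, L cosφ·φ̇ = r ω cosθ.
L cosφ = √(L² − r² sin²θ) = 0.21453 m.
|ω_rod| = r ω |cosθ| / √(L² − r² sin²θ) = 0.0679·5.215·0.51354/0.21453 = 0.84765 rad/s.

0.848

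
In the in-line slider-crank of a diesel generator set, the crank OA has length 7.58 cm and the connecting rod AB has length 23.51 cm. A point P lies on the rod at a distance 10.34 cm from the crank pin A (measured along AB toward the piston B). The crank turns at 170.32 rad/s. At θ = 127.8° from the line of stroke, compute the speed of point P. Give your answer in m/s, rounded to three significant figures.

10.3

ω = 170.3 rad/s.  Crank-pin speed |V_A| = rω = 12.91 m/s, perpendicular to OA.
Rod angle: sinφ = −(r/L) sinθ ⇒ φ = -14.759°; ω_rod = −rω cosθ/√(L²−r²sin²θ) = +34.806 rad/s.
V_P = V_A + ω_rod × AP, with AP = 0.1034 m along the rod.
Components: V_Px = −rω sinθ − a·ω_rod·sinφ = -9.2843 m/s;  V_Py = rω cosθ + a·ω_rod·cosφ = -4.4326 m/s.
|V_P| = √(V_Px² + V_Py²) = 10.288 m/s.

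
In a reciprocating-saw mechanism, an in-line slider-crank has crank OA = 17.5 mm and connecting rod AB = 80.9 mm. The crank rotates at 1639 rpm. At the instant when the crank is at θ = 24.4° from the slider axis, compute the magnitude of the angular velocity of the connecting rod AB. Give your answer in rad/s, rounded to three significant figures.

ω = 171.6 rad/s (converted from 1639 rpm).
The rod makes angle φ with the slider axis where L sinφ = r sinθ; differentiating, L cosφ·φ̇ = r ω cosθ.
L cosφ = √(L² − r² sin²θ) = 0.080576 m.
|ω_rod| = r ω |cosθ| / √(L² − r² sin²θ) = 0.0175·171.6·0.91068/0.080576 = 33.947 rad/s.

33.9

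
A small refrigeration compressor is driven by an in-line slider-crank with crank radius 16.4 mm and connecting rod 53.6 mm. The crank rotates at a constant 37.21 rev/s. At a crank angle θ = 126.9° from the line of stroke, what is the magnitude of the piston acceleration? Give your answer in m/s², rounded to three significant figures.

ω = 2π·37.2 = 233.8 rad/s
x(θ) = r cosθ + √(L² − r² sin²θ); with ω constant, a = ω²·d²x/dθ².
d²x/dθ² = −r cosθ − r²(cos2θ)/√u − r⁴ sin²2θ/(4u^{3/2}),  u = L² − r² sin²θ = 0.00270096 m².
Substituting r = 0.0164 m, L = 0.0536 m, θ = 126.9°: d²x/dθ² = +0.011172 m.
a = ω²·d²x/dθ² = (233.8)²·(+0.011172) = +610.67 m/s²;  |a| = 610.67 m/s².

611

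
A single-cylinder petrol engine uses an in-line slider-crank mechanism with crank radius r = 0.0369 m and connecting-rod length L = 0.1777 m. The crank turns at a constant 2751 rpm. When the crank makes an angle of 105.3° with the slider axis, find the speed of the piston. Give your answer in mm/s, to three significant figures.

9680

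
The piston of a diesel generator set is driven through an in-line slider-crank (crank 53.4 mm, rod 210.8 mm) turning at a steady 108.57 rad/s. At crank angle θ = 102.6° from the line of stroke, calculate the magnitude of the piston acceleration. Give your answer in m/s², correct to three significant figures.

286

ω = 108.6 rad/s
x(θ) = r cosθ + √(L² − r² sin²θ); with ω constant, a = ω²·d²x/dθ².
d²x/dθ² = −r cosθ − r²(cos2θ)/√u − r⁴ sin²2θ/(4u^{3/2}),  u = L² − r² sin²θ = 0.0417208 m².
Substituting r = 0.0534 m, L = 0.2108 m, θ = 102.6°: d²x/dθ² = +0.024238 m.
a = ω²·d²x/dθ² = (108.6)²·(+0.024238) = +285.7 m/s²;  |a| = 285.7 m/s².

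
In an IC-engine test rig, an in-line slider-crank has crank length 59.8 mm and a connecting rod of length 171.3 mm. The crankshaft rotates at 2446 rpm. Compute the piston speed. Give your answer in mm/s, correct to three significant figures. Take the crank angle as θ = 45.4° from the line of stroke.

13700

ω = 2π·2446/60 = 256.1 rad/s
For an in-line slider-crank, x = r cosθ + √(L² − r² sin²θ), so v = −rω sinθ·[1 + r cosθ/√(L² − r² sin²θ)].
With r = 0.0598 m, L = 0.1713 m, θ = 45.4°: √(L² − r² sin²θ) = 0.16592 m.
v = −0.0598·256.1·0.71203·[1 + 0.0598·0.70215/0.16592] = -13.666 m/s.
|v| = 13.666 m/s = 13666 mm/s.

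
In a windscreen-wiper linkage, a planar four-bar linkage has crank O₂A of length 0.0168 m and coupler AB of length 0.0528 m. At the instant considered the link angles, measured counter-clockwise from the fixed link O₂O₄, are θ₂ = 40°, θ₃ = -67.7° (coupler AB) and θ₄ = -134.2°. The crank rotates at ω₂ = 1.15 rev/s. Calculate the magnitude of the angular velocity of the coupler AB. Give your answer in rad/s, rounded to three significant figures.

ω₂ = 7.226 rad/s (from 1.15 rev/s).
Differentiating the loop-closure r₂e^{iθ₂}+r₃e^{iθ₃}=r₁+r₄e^{iθ₄} gives r₂ω₂e^{iθ₂}+r₃ω₃e^{iθ₃}=r₄ω₄e^{iθ₄}.
Eliminating the other unknown: ω₃ = r₂ω₂ sin(θ₄−θ₂) / [r₃ sin(θ₃−θ₄)].
Numerator sine = -0.10106; denominator sine = +0.91706.
Result = 0.0168·7.226·(-0.10106) / (0.0528·(+0.91706)) = -0.25335 rad/s; magnitude 0.25335 rad/s.

0.253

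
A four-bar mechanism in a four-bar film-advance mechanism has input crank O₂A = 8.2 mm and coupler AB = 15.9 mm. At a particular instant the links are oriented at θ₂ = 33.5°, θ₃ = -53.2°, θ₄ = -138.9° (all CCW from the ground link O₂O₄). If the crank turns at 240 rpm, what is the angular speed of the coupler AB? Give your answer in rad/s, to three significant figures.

1.72

ω₂ = 25.13 rad/s (from 240 rpm).
Differentiating the loop-closure r₂e^{iθ₂}+r₃e^{iθ₃}=r₁+r₄e^{iθ₄} gives r₂ω₂e^{iθ₂}+r₃ω₃e^{iθ₃}=r₄ω₄e^{iθ₄}.
Eliminating the other unknown: ω₃ = r₂ω₂ sin(θ₄−θ₂) / [r₃ sin(θ₃−θ₄)].
Numerator sine = -0.13226; denominator sine = +0.99719.
Result = 0.0082·25.13·(-0.13226) / (0.0159·(+0.99719)) = -1.7191 rad/s; magnitude 1.7191 rad/s.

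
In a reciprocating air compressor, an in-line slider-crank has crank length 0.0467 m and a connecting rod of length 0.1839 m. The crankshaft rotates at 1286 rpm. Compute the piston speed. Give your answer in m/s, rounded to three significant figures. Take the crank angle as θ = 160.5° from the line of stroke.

ω = 2π·1286/60 = 134.7 rad/s
For an in-line slider-crank, x = r cosθ + √(L² − r² sin²θ), so v = −rω sinθ·[1 + r cosθ/√(L² − r² sin²θ)].
With r = 0.0467 m, L = 0.1839 m, θ = 160.5°: √(L² − r² sin²θ) = 0.18324 m.
v = −0.0467·134.7·0.33381·[1 + 0.0467·-0.94264/0.18324] = -1.595 m/s.
|v| = 1.595 m/s.

1.59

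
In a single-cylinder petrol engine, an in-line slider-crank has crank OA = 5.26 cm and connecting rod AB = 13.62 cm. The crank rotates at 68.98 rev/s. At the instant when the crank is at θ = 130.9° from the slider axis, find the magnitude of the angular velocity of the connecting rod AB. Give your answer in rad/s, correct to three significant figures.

ω = 433.4 rad/s (converted from 68.98 rev/s).
The rod makes angle φ with the slider axis where L sinφ = r sinθ; differentiating, L cosφ·φ̇ = r ω cosθ.
L cosφ = √(L² − r² sin²θ) = 0.13027 m.
|ω_rod| = r ω |cosθ| / √(L² − r² sin²θ) = 0.0526·433.4·0.65474/0.13027 = 114.58 rad/s.

115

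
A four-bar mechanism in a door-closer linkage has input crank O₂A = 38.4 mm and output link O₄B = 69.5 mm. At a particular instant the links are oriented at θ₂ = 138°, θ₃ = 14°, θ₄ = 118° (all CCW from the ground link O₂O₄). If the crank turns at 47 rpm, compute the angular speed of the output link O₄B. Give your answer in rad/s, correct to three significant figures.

ω₂ = 4.922 rad/s (from 47 rpm).
Differentiating the loop-closure r₂e^{iθ₂}+r₃e^{iθ₃}=r₁+r₄e^{iθ₄} gives r₂ω₂e^{iθ₂}+r₃ω₃e^{iθ₃}=r₄ω₄e^{iθ₄}.
Eliminating the other unknown: ω₄ = r₂ω₂ sin(θ₂−θ₃) / [r₄ sin(θ₄−θ₃)].
Numerator sine = +0.82904; denominator sine = +0.97030.
Result = 0.0384·4.922·(+0.82904) / (0.0695·(+0.97030)) = +2.3235 rad/s; magnitude 2.3235 rad/s.

2.32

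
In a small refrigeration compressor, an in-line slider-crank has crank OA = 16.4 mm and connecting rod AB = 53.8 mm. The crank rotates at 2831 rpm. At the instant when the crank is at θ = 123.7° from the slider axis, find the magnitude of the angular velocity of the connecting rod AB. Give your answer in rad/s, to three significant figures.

51.8

ω = 296.5 rad/s (converted from 2831 rpm).
The rod makes angle φ with the slider axis where L sinφ = r sinθ; differentiating, L cosφ·φ̇ = r ω cosθ.
L cosφ = √(L² − r² sin²θ) = 0.052041 m.
|ω_rod| = r ω |cosθ| / √(L² − r² sin²θ) = 0.0164·296.5·0.55484/0.052041 = 51.837 rad/s.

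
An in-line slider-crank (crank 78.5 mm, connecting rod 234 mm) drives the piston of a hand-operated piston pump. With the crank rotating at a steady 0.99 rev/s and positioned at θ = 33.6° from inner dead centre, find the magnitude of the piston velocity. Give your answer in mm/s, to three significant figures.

347

ω = 2π·0.99 = 6.22 rad/s
For an in-line slider-crank, x = r cosθ + √(L² − r² sin²θ), so v = −rω sinθ·[1 + r cosθ/√(L² − r² sin²θ)].
With r = 0.0785 m, L = 0.234 m, θ = 33.6°: √(L² − r² sin²θ) = 0.22993 m.
v = −0.0785·6.22·0.55339·[1 + 0.0785·0.83292/0.22993] = -0.34706 m/s.
|v| = 0.34706 m/s = 347.06 mm/s.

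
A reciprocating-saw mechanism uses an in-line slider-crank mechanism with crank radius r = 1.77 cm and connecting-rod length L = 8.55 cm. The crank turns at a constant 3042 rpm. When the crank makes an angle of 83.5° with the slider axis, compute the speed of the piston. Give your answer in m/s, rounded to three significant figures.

ω = 2π·3042/60 = 318.6 rad/s
For an in-line slider-crank, x = r cosθ + √(L² − r² sin²θ), so v = −rω sinθ·[1 + r cosθ/√(L² − r² sin²θ)].
With r = 0.0177 m, L = 0.0855 m, θ = 83.5°: √(L² − r² sin²θ) = 0.083672 m.
v = −0.0177·318.6·0.99357·[1 + 0.0177·0.11320/0.083672] = -5.7364 m/s.
|v| = 5.7364 m/s.

5.74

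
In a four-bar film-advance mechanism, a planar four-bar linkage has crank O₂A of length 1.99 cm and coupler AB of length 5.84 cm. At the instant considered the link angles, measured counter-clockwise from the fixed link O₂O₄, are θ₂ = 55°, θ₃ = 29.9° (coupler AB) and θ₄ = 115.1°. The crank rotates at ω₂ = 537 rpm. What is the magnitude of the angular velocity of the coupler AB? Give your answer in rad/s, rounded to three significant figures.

ω₂ = 56.23 rad/s (from 537 rpm).
Differentiating the loop-closure r₂e^{iθ₂}+r₃e^{iθ₃}=r₁+r₄e^{iθ₄} gives r₂ω₂e^{iθ₂}+r₃ω₃e^{iθ₃}=r₄ω₄e^{iθ₄}.
Eliminating the other unknown: ω₃ = r₂ω₂ sin(θ₄−θ₂) / [r₃ sin(θ₃−θ₄)].
Numerator sine = +0.86690; denominator sine = -0.99649.
Result = 0.0199·56.23·(+0.86690) / (0.0584·(-0.99649)) = -16.67 rad/s; magnitude 16.67 rad/s.

16.7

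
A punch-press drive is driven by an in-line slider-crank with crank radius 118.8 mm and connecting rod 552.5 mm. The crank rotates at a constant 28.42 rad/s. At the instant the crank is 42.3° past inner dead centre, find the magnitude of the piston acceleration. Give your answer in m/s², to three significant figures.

73.2

ω = 28.42 rad/s
x(θ) = r cosθ + √(L² − r² sin²θ); with ω constant, a = ω²·d²x/dθ².
d²x/dθ² = −r cosθ − r²(cos2θ)/√u − r⁴ sin²2θ/(4u^{3/2}),  u = L² − r² sin²θ = 0.298864 m².
Substituting r = 0.1188 m, L = 0.5525 m, θ = 42.3°: d²x/dθ² = -0.0906 m.
a = ω²·d²x/dθ² = (28.42)²·(-0.0906) = -73.177 m/s²;  |a| = 73.177 m/s².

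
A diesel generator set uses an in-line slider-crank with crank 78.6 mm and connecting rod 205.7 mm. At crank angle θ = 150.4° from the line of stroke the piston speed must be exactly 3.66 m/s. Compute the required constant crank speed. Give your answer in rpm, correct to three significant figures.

1360

For an in-line slider-crank, |v_piston| = rω|sinθ|·[1 + r cosθ/√(L² − r² sin²θ)].
With r = 0.0786 m, L = 0.2057 m, θ = 150.4°: the bracketed kinematic factor |dx/dθ| = 0.025689 m.
ω = v/|dx/dθ| = 3.66/0.025689 = 142.47 rad/s.
N = 60ω/(2π) = 1360.5 rpm.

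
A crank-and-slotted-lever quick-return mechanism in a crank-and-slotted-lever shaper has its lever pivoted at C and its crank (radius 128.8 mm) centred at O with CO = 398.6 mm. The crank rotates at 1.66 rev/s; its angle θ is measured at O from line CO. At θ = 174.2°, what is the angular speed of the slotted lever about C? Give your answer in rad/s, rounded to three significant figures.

4.91

ω = 10.43 rad/s (from 1.66 rev/s).
Crank pin A relative to C: A = (d + r cosθ, r sinθ); lever angle φ = atan2(r sinθ, d + r cosθ).
Differentiating tanφ: φ̇ = rω(d cosθ + r)/(d² + r² + 2dr cosθ).
d² + r² + 2dr cosθ = |CA|² = 0.0733177 m²;  d cosθ + r = -0.26776 m.
|ω_lever| = |0.1288·10.43·-0.26776| / 0.0733177 = 4.9061 rad/s.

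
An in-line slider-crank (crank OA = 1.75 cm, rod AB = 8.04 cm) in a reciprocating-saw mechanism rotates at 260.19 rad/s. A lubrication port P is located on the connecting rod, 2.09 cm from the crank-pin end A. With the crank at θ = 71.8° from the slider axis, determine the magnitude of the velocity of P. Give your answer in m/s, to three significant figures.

ω = 260.2 rad/s.  Crank-pin speed |V_A| = rω = 4.5533 m/s, perpendicular to OA.
Rod angle: sinφ = −(r/L) sinθ ⇒ φ = -11.933°; ω_rod = −rω cosθ/√(L²−r²sin²θ) = -18.079 rad/s.
V_P = V_A + ω_rod × AP, with AP = 0.0209 m along the rod.
Components: V_Px = −rω sinθ − a·ω_rod·sinφ = -4.4037 m/s;  V_Py = rω cosθ + a·ω_rod·cosφ = +1.0525 m/s.
|V_P| = √(V_Px² + V_Py²) = 4.5277 m/s.

4.53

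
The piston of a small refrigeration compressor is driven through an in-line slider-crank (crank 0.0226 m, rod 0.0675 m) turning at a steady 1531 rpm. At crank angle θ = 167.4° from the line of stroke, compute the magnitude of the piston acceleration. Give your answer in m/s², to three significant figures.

389

ω = 2π·1531/60 = 160.3 rad/s
x(θ) = r cosθ + √(L² − r² sin²θ); with ω constant, a = ω²·d²x/dθ².
d²x/dθ² = −r cosθ − r²(cos2θ)/√u − r⁴ sin²2θ/(4u^{3/2}),  u = L² − r² sin²θ = 0.00453194 m².
Substituting r = 0.0226 m, L = 0.0675 m, θ = 167.4°: d²x/dθ² = +0.015152 m.
a = ω²·d²x/dθ² = (160.3)²·(+0.015152) = +389.47 m/s²;  |a| = 389.47 m/s².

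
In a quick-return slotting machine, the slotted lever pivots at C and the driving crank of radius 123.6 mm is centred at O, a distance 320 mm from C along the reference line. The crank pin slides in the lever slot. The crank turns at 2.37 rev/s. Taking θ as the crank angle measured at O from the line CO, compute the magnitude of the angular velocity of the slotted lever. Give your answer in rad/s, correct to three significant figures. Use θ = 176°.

ω = 14.89 rad/s (from 2.37 rev/s).
Crank pin A relative to C: A = (d + r cosθ, r sinθ); lever angle φ = atan2(r sinθ, d + r cosθ).
Differentiating tanφ: φ̇ = rω(d cosθ + r)/(d² + r² + 2dr cosθ).
d² + r² + 2dr cosθ = |CA|² = 0.0387657 m²;  d cosθ + r = -0.19562 m.
|ω_lever| = |0.1236·14.89·-0.19562| / 0.0387657 = 9.2878 rad/s.

9.29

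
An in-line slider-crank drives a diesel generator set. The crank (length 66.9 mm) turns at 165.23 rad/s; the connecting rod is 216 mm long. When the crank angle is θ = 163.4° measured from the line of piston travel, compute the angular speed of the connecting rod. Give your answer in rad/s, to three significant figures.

49.2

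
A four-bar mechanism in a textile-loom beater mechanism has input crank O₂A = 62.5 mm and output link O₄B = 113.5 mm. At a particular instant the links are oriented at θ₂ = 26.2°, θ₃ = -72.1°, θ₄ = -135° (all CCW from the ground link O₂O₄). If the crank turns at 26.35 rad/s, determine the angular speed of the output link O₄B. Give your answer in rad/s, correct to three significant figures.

16.1

ω₂ = 26.35 rad/s
Differentiating the loop-closure r₂e^{iθ₂}+r₃e^{iθ₃}=r₁+r₄e^{iθ₄} gives r₂ω₂e^{iθ₂}+r₃ω₃e^{iθ₃}=r₄ω₄e^{iθ₄}.
Eliminating the other unknown: ω₄ = r₂ω₂ sin(θ₂−θ₃) / [r₄ sin(θ₄−θ₃)].
Numerator sine = +0.98953; denominator sine = -0.89021.
Result = 0.0625·26.35·(+0.98953) / (0.1135·(-0.89021)) = -16.129 rad/s; magnitude 16.129 rad/s.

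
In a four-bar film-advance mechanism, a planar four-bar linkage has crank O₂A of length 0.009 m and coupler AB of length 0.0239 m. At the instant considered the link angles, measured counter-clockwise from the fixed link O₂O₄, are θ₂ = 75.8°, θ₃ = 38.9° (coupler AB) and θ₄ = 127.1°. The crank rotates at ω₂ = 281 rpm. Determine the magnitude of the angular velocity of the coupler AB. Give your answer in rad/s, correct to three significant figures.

8.65

ω₂ = 29.43 rad/s (from 281 rpm).
Differentiating the loop-closure r₂e^{iθ₂}+r₃e^{iθ₃}=r₁+r₄e^{iθ₄} gives r₂ω₂e^{iθ₂}+r₃ω₃e^{iθ₃}=r₄ω₄e^{iθ₄}.
Eliminating the other unknown: ω₃ = r₂ω₂ sin(θ₄−θ₂) / [r₃ sin(θ₃−θ₄)].
Numerator sine = +0.78043; denominator sine = -0.99951.
Result = 0.009·29.43·(+0.78043) / (0.0239·(-0.99951)) = -8.6522 rad/s; magnitude 8.6522 rad/s.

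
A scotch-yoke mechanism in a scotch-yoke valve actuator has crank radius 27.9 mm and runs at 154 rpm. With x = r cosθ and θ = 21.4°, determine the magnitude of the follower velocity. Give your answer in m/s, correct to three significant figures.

0.164

ω = 16.13 rad/s (from 154 rpm).
x = r cosθ ⇒ ẋ = −rω sinθ.
|v| = rω|sinθ| = 0.0279·16.13·|sin 21.4°| = 0.16417 m/s.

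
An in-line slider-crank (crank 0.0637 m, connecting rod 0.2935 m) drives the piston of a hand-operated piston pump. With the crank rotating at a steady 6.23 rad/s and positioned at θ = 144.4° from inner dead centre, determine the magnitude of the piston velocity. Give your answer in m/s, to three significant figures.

0.190

ω = 6.23 rad/s
For an in-line slider-crank, x = r cosθ + √(L² − r² sin²θ), so v = −rω sinθ·[1 + r cosθ/√(L² − r² sin²θ)].
With r = 0.0637 m, L = 0.2935 m, θ = 144.4°: √(L² − r² sin²θ) = 0.29115 m.
v = −0.0637·6.23·0.58212·[1 + 0.0637·-0.81310/0.29115] = -0.18992 m/s.
|v| = 0.18992 m/s.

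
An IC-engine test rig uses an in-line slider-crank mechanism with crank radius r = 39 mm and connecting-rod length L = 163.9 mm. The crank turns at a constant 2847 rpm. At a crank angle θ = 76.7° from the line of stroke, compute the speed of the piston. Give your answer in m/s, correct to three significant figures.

12.0

ω = 2π·2847/60 = 298.1 rad/s
For an in-line slider-crank, x = r cosθ + √(L² − r² sin²θ), so v = −rω sinθ·[1 + r cosθ/√(L² − r² sin²θ)].
With r = 0.039 m, L = 0.1639 m, θ = 76.7°: √(L² − r² sin²θ) = 0.15944 m.
v = −0.039·298.1·0.97318·[1 + 0.039·0.23005/0.15944] = -11.952 m/s.
|v| = 11.952 m/s.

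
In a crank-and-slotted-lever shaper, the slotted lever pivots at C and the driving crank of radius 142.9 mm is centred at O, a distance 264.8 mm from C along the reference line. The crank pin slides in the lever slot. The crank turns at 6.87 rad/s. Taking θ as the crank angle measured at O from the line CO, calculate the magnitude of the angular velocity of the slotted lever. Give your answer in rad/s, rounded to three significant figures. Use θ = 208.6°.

3.65

ω = 6.87 rad/s
Crank pin A relative to C: A = (d + r cosθ, r sinθ); lever angle φ = atan2(r sinθ, d + r cosθ).
Differentiating tanφ: φ̇ = rω(d cosθ + r)/(d² + r² + 2dr cosθ).
d² + r² + 2dr cosθ = |CA|² = 0.0240938 m²;  d cosθ + r = -0.08959 m.
|ω_lever| = |0.1429·6.87·-0.08959| / 0.0240938 = 3.6504 rad/s.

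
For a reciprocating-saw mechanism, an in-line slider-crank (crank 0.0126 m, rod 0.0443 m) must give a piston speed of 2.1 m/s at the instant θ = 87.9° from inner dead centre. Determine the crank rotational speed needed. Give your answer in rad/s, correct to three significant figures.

165

For an in-line slider-crank, |v_piston| = rω|sinθ|·[1 + r cosθ/√(L² − r² sin²θ)].
With r = 0.0126 m, L = 0.0443 m, θ = 87.9°: the bracketed kinematic factor |dx/dθ| = 0.012728 m.
ω = v/|dx/dθ| = 2.1/0.012728 = 164.99 rad/s.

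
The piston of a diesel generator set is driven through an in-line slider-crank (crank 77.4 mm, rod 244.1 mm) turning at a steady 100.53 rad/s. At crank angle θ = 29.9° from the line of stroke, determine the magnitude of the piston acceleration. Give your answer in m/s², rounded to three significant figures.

809

ω = 100.5 rad/s
x(θ) = r cosθ + √(L² − r² sin²θ); with ω constant, a = ω²·d²x/dθ².
d²x/dθ² = −r cosθ − r²(cos2θ)/√u − r⁴ sin²2θ/(4u^{3/2}),  u = L² − r² sin²θ = 0.0580962 m².
Substituting r = 0.0774 m, L = 0.2441 m, θ = 29.9°: d²x/dθ² = -0.080079 m.
a = ω²·d²x/dθ² = (100.5)²·(-0.080079) = -809.3 m/s²;  |a| = 809.3 m/s².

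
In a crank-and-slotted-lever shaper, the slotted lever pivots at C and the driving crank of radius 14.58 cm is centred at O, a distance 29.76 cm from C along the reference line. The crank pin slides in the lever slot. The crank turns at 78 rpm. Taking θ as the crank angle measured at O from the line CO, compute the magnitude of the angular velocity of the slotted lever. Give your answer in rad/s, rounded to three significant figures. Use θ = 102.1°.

ω = 8.168 rad/s (from 78 rpm).
Crank pin A relative to C: A = (d + r cosθ, r sinθ); lever angle φ = atan2(r sinθ, d + r cosθ).
Differentiating tanφ: φ̇ = rω(d cosθ + r)/(d² + r² + 2dr cosθ).
d² + r² + 2dr cosθ = |CA|² = 0.0916327 m²;  d cosθ + r = +0.083418 m.
|ω_lever| = |0.1458·8.168·+0.083418| / 0.0916327 = 1.0841 rad/s.

1.08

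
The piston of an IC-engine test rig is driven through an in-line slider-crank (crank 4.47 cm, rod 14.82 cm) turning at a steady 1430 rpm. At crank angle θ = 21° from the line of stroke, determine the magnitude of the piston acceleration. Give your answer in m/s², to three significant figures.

1160

ω = 2π·1430/60 = 149.7 rad/s
x(θ) = r cosθ + √(L² − r² sin²θ); with ω constant, a = ω²·d²x/dθ².
d²x/dθ² = −r cosθ − r²(cos2θ)/√u − r⁴ sin²2θ/(4u^{3/2}),  u = L² − r² sin²θ = 0.0217066 m².
Substituting r = 0.0447 m, L = 0.1482 m, θ = 21°: d²x/dθ² = -0.051949 m.
a = ω²·d²x/dθ² = (149.7)²·(-0.051949) = -1165 m/s²;  |a| = 1165 m/s².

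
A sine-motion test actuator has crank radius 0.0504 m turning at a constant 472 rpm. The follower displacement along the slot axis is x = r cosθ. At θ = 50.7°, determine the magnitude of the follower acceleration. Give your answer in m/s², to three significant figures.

ω = 49.43 rad/s (from 472 rpm).
x = r cosθ ⇒ ẍ = −rω² cosθ (ω constant).
|a| = rω²|cosθ| = 0.0504·(49.43)²·|cos 50.7°| = 77.99 m/s².

78.0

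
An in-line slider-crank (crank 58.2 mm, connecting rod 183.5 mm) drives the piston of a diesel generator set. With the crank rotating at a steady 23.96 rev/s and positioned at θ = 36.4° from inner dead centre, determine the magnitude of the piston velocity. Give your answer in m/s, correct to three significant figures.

6.55

ω = 2π·24 = 150.5 rad/s
For an in-line slider-crank, x = r cosθ + √(L² − r² sin²θ), so v = −rω sinθ·[1 + r cosθ/√(L² − r² sin²θ)].
With r = 0.0582 m, L = 0.1835 m, θ = 36.4°: √(L² − r² sin²θ) = 0.18022 m.
v = −0.0582·150.5·0.59342·[1 + 0.0582·0.80489/0.18022] = -6.5508 m/s.
|v| = 6.5508 m/s.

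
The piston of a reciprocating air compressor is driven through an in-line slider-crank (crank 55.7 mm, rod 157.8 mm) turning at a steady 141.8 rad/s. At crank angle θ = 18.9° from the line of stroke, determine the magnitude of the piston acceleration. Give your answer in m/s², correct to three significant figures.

1380

ω = 141.8 rad/s
x(θ) = r cosθ + √(L² − r² sin²θ); with ω constant, a = ω²·d²x/dθ².
d²x/dθ² = −r cosθ − r²(cos2θ)/√u − r⁴ sin²2θ/(4u^{3/2}),  u = L² − r² sin²θ = 0.0245753 m².
Substituting r = 0.0557 m, L = 0.1578 m, θ = 18.9°: d²x/dθ² = -0.068569 m.
a = ω²·d²x/dθ² = (141.8)²·(-0.068569) = -1378.7 m/s²;  |a| = 1378.7 m/s².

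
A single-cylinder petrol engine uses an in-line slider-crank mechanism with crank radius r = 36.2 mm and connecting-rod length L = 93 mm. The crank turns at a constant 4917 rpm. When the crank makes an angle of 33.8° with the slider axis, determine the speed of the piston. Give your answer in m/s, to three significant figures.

ω = 2π·4917/60 = 514.9 rad/s
For an in-line slider-crank, x = r cosθ + √(L² − r² sin²θ), so v = −rω sinθ·[1 + r cosθ/√(L² − r² sin²θ)].
With r = 0.0362 m, L = 0.093 m, θ = 33.8°: √(L² − r² sin²θ) = 0.090794 m.
v = −0.0362·514.9·0.55630·[1 + 0.0362·0.83098/0.090794] = -13.805 m/s.
|v| = 13.805 m/s.

13.8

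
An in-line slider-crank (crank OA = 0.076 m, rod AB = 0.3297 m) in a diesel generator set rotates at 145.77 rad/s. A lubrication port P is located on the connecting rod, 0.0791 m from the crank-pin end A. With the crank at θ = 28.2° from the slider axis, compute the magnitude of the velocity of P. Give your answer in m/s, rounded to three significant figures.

9.23

ω = 145.8 rad/s.  Crank-pin speed |V_A| = rω = 11.079 m/s, perpendicular to OA.
Rod angle: sinφ = −(r/L) sinθ ⇒ φ = -6.254°; ω_rod = −rω cosθ/√(L²−r²sin²θ) = -29.791 rad/s.
V_P = V_A + ω_rod × AP, with AP = 0.0791 m along the rod.
Components: V_Px = −rω sinθ − a·ω_rod·sinφ = -5.4918 m/s;  V_Py = rω cosθ + a·ω_rod·cosφ = +7.4211 m/s.
|V_P| = √(V_Px² + V_Py²) = 9.2322 m/s.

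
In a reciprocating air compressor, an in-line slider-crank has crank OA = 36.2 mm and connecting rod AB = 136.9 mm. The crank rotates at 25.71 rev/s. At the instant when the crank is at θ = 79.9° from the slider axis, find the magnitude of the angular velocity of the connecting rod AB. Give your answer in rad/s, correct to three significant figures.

7.76

ω = 161.5 rad/s (converted from 25.71 rev/s).
The rod makes angle φ with the slider axis where L sinφ = r sinθ; differentiating, L cosφ·φ̇ = r ω cosθ.
L cosφ = √(L² − r² sin²θ) = 0.13218 m.
|ω_rod| = r ω |cosθ| / √(L² − r² sin²θ) = 0.0362·161.5·0.17537/0.13218 = 7.7584 rad/s.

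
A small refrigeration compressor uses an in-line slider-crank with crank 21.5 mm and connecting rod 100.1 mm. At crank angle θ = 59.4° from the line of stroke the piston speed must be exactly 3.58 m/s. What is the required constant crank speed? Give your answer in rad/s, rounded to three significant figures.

For an in-line slider-crank, |v_piston| = rω|sinθ|·[1 + r cosθ/√(L² − r² sin²θ)].
With r = 0.0215 m, L = 0.1001 m, θ = 59.4°: the bracketed kinematic factor |dx/dθ| = 0.020565 m.
ω = v/|dx/dθ| = 3.58/0.020565 = 174.08 rad/s.

174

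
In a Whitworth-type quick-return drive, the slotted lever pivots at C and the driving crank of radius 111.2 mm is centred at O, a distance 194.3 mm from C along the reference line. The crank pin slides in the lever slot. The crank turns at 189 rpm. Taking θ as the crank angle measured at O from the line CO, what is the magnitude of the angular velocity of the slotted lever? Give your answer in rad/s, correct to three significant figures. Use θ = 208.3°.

ω = 19.79 rad/s (from 189 rpm).
Crank pin A relative to C: A = (d + r cosθ, r sinθ); lever angle φ = atan2(r sinθ, d + r cosθ).
Differentiating tanφ: φ̇ = rω(d cosθ + r)/(d² + r² + 2dr cosθ).
d² + r² + 2dr cosθ = |CA|² = 0.0120705 m²;  d cosθ + r = -0.059877 m.
|ω_lever| = |0.1112·19.79·-0.059877| / 0.0120705 = 10.918 rad/s.

10.9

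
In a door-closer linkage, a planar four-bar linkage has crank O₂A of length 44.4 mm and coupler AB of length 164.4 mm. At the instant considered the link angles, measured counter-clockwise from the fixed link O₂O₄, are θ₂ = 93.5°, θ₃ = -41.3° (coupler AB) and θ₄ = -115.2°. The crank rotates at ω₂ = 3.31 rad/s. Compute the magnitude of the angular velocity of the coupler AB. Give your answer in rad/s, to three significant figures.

0.447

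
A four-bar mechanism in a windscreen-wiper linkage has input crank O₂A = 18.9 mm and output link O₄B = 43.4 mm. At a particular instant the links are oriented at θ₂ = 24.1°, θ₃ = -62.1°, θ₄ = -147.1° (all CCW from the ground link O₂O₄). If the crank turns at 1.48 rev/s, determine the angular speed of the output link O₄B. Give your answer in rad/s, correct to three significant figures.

4.06

ω₂ = 9.299 rad/s (from 1.48 rev/s).
Differentiating the loop-closure r₂e^{iθ₂}+r₃e^{iθ₃}=r₁+r₄e^{iθ₄} gives r₂ω₂e^{iθ₂}+r₃ω₃e^{iθ₃}=r₄ω₄e^{iθ₄}.
Eliminating the other unknown: ω₄ = r₂ω₂ sin(θ₂−θ₃) / [r₄ sin(θ₄−θ₃)].
Numerator sine = +0.99780; denominator sine = -0.99619.
Result = 0.0189·9.299·(+0.99780) / (0.0434·(-0.99619)) = -4.0561 rad/s; magnitude 4.0561 rad/s.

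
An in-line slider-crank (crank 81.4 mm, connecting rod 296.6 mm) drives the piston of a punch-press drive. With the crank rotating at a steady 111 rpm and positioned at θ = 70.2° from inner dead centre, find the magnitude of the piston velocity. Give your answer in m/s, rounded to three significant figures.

ω = 2π·111/60 = 11.62 rad/s
For an in-line slider-crank, x = r cosθ + √(L² − r² sin²θ), so v = −rω sinθ·[1 + r cosθ/√(L² − r² sin²θ)].
With r = 0.0814 m, L = 0.2966 m, θ = 70.2°: √(L² − r² sin²θ) = 0.28654 m.
v = −0.0814·11.62·0.94088·[1 + 0.0814·0.33874/0.28654] = -0.97591 m/s.
|v| = 0.97591 m/s.

0.976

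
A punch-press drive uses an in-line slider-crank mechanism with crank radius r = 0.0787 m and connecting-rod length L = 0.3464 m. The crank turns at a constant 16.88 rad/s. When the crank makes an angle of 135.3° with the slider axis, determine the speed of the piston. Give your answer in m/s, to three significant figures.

ω = 16.88 rad/s
For an in-line slider-crank, x = r cosθ + √(L² − r² sin²θ), so v = −rω sinθ·[1 + r cosθ/√(L² − r² sin²θ)].
With r = 0.0787 m, L = 0.3464 m, θ = 135.3°: √(L² − r² sin²θ) = 0.34195 m.
v = −0.0787·16.88·0.70339·[1 + 0.0787·-0.71080/0.34195] = -0.78156 m/s.
|v| = 0.78156 m/s.

0.782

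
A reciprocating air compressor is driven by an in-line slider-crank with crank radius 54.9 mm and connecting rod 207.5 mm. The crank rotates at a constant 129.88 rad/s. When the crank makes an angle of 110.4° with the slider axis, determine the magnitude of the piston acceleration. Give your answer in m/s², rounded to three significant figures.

512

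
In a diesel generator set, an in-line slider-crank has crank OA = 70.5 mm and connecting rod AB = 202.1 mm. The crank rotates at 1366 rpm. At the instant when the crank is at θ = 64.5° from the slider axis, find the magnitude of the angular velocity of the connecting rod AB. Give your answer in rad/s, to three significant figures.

ω = 143 rad/s (converted from 1366 rpm).
The rod makes angle φ with the slider axis where L sinφ = r sinθ; differentiating, L cosφ·φ̇ = r ω cosθ.
L cosφ = √(L² − r² sin²θ) = 0.19182 m.
|ω_rod| = r ω |cosθ| / √(L² − r² sin²θ) = 0.0705·143·0.43051/0.19182 = 22.634 rad/s.

22.6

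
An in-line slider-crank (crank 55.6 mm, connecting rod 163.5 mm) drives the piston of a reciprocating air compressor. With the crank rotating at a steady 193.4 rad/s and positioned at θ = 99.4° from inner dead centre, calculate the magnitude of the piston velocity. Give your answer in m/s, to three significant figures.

9.98

ω = 193.4 rad/s
For an in-line slider-crank, x = r cosθ + √(L² − r² sin²θ), so v = −rω sinθ·[1 + r cosθ/√(L² − r² sin²θ)].
With r = 0.0556 m, L = 0.1635 m, θ = 99.4°: √(L² − r² sin²θ) = 0.15402 m.
v = −0.0556·193.4·0.98657·[1 + 0.0556·-0.16333/0.15402] = -9.9832 m/s.
|v| = 9.9832 m/s.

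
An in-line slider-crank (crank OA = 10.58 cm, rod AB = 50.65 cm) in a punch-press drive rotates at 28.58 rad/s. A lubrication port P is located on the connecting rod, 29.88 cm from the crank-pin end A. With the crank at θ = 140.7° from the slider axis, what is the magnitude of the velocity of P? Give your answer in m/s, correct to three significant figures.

ω = 28.58 rad/s.  Crank-pin speed |V_A| = rω = 3.0238 m/s, perpendicular to OA.
Rod angle: sinφ = −(r/L) sinθ ⇒ φ = -7.603°; ω_rod = −rω cosθ/√(L²−r²sin²θ) = +4.6607 rad/s.
V_P = V_A + ω_rod × AP, with AP = 0.2988 m along the rod.
Components: V_Px = −rω sinθ − a·ω_rod·sinφ = -1.7309 m/s;  V_Py = rω cosθ + a·ω_rod·cosφ = -0.95952 m/s.
|V_P| = √(V_Px² + V_Py²) = 1.9791 m/s.

1.98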